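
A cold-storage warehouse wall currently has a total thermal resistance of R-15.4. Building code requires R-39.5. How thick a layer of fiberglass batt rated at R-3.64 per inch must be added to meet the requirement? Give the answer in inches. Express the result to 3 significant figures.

ΔR = 39.5 − 15.4 = 24.1 ft²·°F·h/BTU
L = ΔR / (R/in) = 24.1/3.64 = 6.621 in

6.62 in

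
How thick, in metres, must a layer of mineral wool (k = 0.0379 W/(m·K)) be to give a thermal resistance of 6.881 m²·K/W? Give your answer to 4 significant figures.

L = R·k = 6.881 × 0.0379 = 0.26079 m

0.2608 m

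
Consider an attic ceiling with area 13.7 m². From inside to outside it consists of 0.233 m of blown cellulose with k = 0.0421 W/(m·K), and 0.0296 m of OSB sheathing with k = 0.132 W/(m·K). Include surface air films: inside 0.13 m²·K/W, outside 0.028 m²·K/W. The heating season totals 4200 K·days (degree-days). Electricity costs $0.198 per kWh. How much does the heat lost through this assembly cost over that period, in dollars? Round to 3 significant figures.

46.2 dollars

0.233/0.0421 = 5.534
0.0296/0.132 = 0.2242
R_total = 0.13 + 5.534 + 0.2242 + 0.028 = 5.917 m²·K/W
E = A × HDD × 24 / R / 1000 = 13.7 × 4200 × 24 / 5.917 / 1000 = 233.4 kWh
Cost = 233.4 × 0.198 = $46.21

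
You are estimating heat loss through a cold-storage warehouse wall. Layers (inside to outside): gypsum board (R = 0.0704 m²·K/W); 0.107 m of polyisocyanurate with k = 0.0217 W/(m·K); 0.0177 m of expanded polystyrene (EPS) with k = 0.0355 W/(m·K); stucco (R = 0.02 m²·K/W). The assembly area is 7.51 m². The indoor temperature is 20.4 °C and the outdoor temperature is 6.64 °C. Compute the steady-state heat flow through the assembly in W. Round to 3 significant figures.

0.107/0.0217 = 4.931
0.0177/0.0355 = 0.4986
R_total = 0.0704 + 4.931 + 0.4986 + 0.02 = 5.52 m²·K/W
Q = A·ΔT/R = 7.51 × (20.4 − 6.64) / 5.52 = 18.72 W

18.7 W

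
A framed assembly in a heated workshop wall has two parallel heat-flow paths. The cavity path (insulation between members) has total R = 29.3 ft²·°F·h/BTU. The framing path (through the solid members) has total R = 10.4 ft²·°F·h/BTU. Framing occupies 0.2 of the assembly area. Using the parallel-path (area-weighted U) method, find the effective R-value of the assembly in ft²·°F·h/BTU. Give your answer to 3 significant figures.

21.5 ft²·°F·h/BTU

U_eff = 0.8/29.3 + 0.2/10.4 = 0.0273 + 0.01923 = 0.04653
R_eff = 1/U_eff = 21.49 ft²·°F·h/BTU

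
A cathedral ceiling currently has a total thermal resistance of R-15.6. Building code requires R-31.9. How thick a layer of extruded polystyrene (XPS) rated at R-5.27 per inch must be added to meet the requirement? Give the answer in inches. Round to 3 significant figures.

ΔR = 31.9 − 15.6 = 16.3 ft²·°F·h/BTU
L = ΔR / (R/in) = 16.3/5.27 = 3.093 in

3.09 in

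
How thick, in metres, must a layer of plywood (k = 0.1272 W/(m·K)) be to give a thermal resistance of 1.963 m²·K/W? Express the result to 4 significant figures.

L = R·k = 1.963 × 0.1272 = 0.24969 m

0.2497 m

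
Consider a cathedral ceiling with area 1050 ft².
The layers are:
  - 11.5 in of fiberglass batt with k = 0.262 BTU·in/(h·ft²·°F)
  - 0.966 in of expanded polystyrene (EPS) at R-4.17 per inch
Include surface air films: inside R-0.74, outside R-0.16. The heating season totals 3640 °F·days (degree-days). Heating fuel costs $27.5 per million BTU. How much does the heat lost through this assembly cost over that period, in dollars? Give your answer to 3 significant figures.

11.5/0.262 = 43.89
0.966 × 4.17 = 4.028
R_total = 0.74 + 43.89 + 4.028 + 0.16 = 48.82 ft²·°F·h/BTU
E = A × HDD × 24 / R = 1050 × 3640 × 24 / 48.82 = 1879000 BTU
Cost = 1879000/10⁶ × 27.5 = $51.67

51.7 dollars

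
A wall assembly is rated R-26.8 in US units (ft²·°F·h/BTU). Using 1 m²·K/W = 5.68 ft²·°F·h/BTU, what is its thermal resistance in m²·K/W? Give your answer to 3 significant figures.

R_SI = 26.8/5.68 = 4.718

4.72 m²·K/W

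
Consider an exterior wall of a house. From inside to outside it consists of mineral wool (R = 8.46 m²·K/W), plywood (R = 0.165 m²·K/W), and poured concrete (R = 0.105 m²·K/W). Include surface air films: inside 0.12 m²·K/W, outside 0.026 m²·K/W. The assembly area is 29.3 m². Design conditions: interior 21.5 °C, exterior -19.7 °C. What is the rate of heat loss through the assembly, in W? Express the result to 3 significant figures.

136 W

R_total = 0.12 + 8.46 + 0.165 + 0.105 + 0.026 = 8.876 m²·K/W
Q = A·ΔT/R = 29.3 × (21.5 − (-19.7)) / 8.876 = 136 W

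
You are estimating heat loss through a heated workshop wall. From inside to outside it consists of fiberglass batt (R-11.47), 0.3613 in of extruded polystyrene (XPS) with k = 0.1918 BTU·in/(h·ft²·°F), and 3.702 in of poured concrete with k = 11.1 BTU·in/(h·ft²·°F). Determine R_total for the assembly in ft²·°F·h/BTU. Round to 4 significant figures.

0.3613/0.1918 = 1.8837
3.702/11.1 = 0.33351
R_total = 11.47 + 1.8837 + 0.33351 = 13.687 ft²·°F·h/BTU

13.69 ft²·°F·h/BTU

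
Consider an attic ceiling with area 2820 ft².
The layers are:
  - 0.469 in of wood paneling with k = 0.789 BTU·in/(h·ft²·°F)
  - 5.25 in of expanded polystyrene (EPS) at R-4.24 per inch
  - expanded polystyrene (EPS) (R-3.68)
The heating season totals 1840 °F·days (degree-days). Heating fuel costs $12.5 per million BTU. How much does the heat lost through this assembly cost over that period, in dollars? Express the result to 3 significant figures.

58.7 dollars

0.469/0.789 = 0.5944
5.25 × 4.24 = 22.26
R_total = 0.5944 + 22.26 + 3.68 = 26.53 ft²·°F·h/BTU
E = A × HDD × 24 / R = 2820 × 1840 × 24 / 26.53 = 4693000 BTU
Cost = 4693000/10⁶ × 12.5 = $58.66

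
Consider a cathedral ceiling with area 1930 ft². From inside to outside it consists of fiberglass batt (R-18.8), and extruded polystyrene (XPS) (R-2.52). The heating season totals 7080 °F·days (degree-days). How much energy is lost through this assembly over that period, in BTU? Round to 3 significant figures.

R_total = 18.8 + 2.52 = 21.32 ft²·°F·h/BTU
E = A × HDD × 24 / R = 1930 × 7080 × 24 / 21.32 = 15380000 BTU

15400000 BTU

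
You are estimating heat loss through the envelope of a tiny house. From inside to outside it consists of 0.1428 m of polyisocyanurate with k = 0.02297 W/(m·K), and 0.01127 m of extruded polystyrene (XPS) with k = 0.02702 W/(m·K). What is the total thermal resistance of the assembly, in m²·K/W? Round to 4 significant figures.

6.634 m²·K/W

0.1428/0.02297 = 6.2168
0.01127/0.02702 = 0.4171
R_total = 6.2168 + 0.4171 = 6.6339 m²·K/W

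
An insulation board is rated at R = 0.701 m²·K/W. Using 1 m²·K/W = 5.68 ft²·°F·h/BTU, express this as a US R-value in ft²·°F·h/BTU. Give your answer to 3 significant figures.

R_US = 0.701 × 5.68 = 3.982

3.98 ft²·°F·h/BTU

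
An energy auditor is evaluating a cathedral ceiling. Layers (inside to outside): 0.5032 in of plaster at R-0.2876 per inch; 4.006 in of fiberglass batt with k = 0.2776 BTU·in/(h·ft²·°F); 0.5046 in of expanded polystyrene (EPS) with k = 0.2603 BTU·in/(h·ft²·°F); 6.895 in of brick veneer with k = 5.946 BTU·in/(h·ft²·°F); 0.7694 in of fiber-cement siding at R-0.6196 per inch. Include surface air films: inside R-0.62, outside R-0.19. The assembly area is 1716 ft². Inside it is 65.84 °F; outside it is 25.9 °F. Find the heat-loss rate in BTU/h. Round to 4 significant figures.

3615 BTU/h

0.5032 × 0.2876 = 0.14472
4.006/0.2776 = 14.431
0.5046/0.2603 = 1.9385
6.895/5.946 = 1.1596
0.7694 × 0.6196 = 0.47672
R_total = 0.62 + 0.14472 + 14.431 + 1.9385 + 1.1596 + 0.47672 + 0.19 = 18.96 ft²·°F·h/BTU
Q = A·ΔT/R = 1716 × (65.84 − 25.9) / 18.96 = 3614.7 BTU/h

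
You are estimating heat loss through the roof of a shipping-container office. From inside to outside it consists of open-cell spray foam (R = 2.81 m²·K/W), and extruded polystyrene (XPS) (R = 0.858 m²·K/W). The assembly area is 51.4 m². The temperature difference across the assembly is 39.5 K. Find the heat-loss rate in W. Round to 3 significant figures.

R_total = 2.81 + 0.858 = 3.668 m²·K/W
Q = A·ΔT/R = 51.4 × 39.5 / 3.668 = 553.5 W

554 W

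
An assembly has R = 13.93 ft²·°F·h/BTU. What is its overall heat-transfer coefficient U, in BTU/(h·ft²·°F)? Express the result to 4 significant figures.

U = 1/R = 1/13.93 = 0.071788

0.07179 BTU/(h·ft²·°F)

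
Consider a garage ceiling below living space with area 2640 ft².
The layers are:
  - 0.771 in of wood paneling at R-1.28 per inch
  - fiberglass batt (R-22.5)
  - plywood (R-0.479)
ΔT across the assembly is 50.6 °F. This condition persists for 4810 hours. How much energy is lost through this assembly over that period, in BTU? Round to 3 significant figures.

0.771 × 1.28 = 0.9869
R_total = 0.9869 + 22.5 + 0.479 = 23.97 ft²·°F·h/BTU
Q = 2640 × 50.6 / 23.97 = 5574 BTU/h
E = 5574 × 4810 = 26810000 BTU

26800000 BTU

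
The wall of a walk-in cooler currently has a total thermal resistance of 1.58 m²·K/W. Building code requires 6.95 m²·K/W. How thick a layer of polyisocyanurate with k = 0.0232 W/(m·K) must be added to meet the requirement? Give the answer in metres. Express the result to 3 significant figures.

ΔR = 6.95 − 1.58 = 5.37 m²·K/W
L = ΔR × k = 5.37 × 0.0232 = 0.1246 m

0.125 m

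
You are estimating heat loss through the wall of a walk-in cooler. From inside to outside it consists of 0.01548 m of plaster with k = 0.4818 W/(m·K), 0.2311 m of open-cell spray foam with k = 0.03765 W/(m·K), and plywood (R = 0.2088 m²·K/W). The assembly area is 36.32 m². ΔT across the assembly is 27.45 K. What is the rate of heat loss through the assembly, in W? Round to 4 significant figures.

156.3 W

0.01548/0.4818 = 0.03213
0.2311/0.03765 = 6.1381
R_total = 0.03213 + 6.1381 + 0.2088 = 6.379 m²·K/W
Q = A·ΔT/R = 36.32 × 27.45 / 6.379 = 156.29 W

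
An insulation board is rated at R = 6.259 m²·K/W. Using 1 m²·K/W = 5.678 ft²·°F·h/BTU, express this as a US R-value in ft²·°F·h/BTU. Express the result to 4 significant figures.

R_US = 6.259 × 5.678 = 35.539

35.54 ft²·°F·h/BTU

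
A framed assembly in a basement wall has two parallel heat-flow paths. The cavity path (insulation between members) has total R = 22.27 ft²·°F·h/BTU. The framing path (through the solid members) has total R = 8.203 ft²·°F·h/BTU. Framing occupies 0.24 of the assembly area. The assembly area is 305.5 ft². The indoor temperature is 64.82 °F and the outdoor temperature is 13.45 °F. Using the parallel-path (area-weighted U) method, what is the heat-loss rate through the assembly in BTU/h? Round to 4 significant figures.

U_eff = 0.76/22.27 + 0.24/8.203 = 0.034127 + 0.029258 = 0.063384
R_eff = 1/U_eff = 15.777 ft²·°F·h/BTU
Q = 305.5 × (64.82 − 13.45) / 15.777 = 994.72 BTU/h

994.7 BTU/h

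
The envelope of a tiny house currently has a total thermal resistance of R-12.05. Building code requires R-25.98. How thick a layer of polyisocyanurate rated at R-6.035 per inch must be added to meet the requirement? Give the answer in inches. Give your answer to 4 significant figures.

ΔR = 25.98 − 12.05 = 13.93 ft²·°F·h/BTU
L = ΔR / (R/in) = 13.93/6.035 = 2.3082 in

2.308 in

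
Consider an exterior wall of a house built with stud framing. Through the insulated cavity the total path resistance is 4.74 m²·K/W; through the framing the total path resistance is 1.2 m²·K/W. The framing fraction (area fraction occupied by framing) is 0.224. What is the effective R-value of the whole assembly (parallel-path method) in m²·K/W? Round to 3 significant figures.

U_eff = 0.776/4.74 + 0.224/1.2 = 0.1637 + 0.1867 = 0.3504
R_eff = 1/U_eff = 2.854 m²·K/W

2.85 m²·K/W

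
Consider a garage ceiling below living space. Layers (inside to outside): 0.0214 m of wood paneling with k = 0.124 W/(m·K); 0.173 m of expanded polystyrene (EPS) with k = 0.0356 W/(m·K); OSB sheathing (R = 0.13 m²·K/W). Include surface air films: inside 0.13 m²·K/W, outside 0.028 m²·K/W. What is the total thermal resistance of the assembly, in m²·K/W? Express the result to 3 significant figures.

5.32 m²·K/W

0.0214/0.124 = 0.1726
0.173/0.0356 = 4.86
R_total = 0.13 + 0.1726 + 4.86 + 0.13 + 0.028 = 5.32 m²·K/W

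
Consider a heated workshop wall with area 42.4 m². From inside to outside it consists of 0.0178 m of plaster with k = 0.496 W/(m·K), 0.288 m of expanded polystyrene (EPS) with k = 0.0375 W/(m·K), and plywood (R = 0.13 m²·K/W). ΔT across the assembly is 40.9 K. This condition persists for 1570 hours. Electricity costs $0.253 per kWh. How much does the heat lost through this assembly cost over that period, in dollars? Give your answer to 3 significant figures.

87.8 dollars

0.0178/0.496 = 0.03589
0.288/0.0375 = 7.68
R_total = 0.03589 + 7.68 + 0.13 = 7.846 m²·K/W
Q = 42.4 × 40.9 / 7.846 = 221 W
E = 221 W × 1570 h / 1000 = 347 kWh
Cost = 347 × 0.253 = $87.79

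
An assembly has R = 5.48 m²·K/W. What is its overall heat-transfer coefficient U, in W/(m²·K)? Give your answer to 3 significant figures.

U = 1/R = 1/5.48 = 0.1825

0.182 W/(m²·K)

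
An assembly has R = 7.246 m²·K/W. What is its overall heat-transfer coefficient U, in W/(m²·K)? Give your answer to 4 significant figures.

U = 1/R = 1/7.246 = 0.13801

0.1380 W/(m²·K)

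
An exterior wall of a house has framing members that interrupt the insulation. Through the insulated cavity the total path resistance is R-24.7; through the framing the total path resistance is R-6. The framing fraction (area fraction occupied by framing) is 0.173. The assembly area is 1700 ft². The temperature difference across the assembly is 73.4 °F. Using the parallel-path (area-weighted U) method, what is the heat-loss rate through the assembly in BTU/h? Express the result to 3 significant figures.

7780 BTU/h

U_eff = 0.827/24.7 + 0.173/6 = 0.03348 + 0.02883 = 0.06232
R_eff = 1/U_eff = 16.05 ft²·°F·h/BTU
Q = 1700 × 73.4 / 16.05 = 7776 BTU/h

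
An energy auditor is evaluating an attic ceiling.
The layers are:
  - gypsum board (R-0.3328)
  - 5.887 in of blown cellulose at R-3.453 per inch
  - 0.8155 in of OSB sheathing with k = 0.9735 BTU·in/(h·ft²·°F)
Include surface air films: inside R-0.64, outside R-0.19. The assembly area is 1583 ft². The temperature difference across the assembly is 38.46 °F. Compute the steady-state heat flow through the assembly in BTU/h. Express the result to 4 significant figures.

5.887 × 3.453 = 20.328
0.8155/0.9735 = 0.8377
R_total = 0.64 + 0.3328 + 20.328 + 0.8377 + 0.19 = 22.328 ft²·°F·h/BTU
Q = A·ΔT/R = 1583 × 38.46 / 22.328 = 2726.7 BTU/h

2727 BTU/h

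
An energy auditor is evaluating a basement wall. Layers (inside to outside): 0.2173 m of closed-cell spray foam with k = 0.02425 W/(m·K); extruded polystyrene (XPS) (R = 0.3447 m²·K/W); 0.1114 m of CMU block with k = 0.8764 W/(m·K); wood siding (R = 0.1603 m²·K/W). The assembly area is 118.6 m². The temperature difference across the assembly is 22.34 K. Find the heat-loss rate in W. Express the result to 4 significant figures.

276.2 W

0.2173/0.02425 = 8.9608
0.1114/0.8764 = 0.12711
R_total = 8.9608 + 0.3447 + 0.12711 + 0.1603 = 9.5929 m²·K/W
Q = A·ΔT/R = 118.6 × 22.34 / 9.5929 = 276.2 W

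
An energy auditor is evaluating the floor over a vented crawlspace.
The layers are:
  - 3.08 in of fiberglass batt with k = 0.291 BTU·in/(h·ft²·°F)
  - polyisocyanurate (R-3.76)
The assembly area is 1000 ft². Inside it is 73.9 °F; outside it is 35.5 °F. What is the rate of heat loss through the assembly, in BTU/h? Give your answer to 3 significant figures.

2680 BTU/h

3.08/0.291 = 10.58
R_total = 10.58 + 3.76 = 14.34 ft²·°F·h/BTU
Q = A·ΔT/R = 1000 × (73.9 − 35.5) / 14.34 = 2677 BTU/h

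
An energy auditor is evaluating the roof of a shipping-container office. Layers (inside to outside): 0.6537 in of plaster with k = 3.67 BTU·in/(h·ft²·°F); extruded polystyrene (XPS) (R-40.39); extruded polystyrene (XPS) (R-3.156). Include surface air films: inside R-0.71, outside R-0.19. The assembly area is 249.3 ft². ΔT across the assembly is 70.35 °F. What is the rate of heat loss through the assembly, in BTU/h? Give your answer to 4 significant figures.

393.0 BTU/h

0.6537/3.67 = 0.17812
R_total = 0.71 + 0.17812 + 40.39 + 3.156 + 0.19 = 44.624 ft²·°F·h/BTU
Q = A·ΔT/R = 249.3 × 70.35 / 44.624 = 393.02 BTU/h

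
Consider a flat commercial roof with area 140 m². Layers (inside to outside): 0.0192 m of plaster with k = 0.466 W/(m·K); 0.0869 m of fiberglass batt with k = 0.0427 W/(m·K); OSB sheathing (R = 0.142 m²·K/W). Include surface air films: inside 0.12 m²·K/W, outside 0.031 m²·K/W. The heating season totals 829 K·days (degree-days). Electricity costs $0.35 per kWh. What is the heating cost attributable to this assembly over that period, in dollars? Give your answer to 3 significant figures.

411 dollars

0.0192/0.466 = 0.0412
0.0869/0.0427 = 2.035
R_total = 0.12 + 0.0412 + 2.035 + 0.142 + 0.031 = 2.369 m²·K/W
E = A × HDD × 24 / R / 1000 = 140 × 829 × 24 / 2.369 / 1000 = 1176 kWh
Cost = 1176 × 0.35 = $411.5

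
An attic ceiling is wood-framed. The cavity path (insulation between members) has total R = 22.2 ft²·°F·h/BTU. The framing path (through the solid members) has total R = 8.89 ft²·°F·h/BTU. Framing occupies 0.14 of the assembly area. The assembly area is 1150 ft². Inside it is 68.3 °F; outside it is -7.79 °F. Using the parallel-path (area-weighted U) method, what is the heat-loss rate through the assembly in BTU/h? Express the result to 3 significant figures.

4770 BTU/h

U_eff = 0.86/22.2 + 0.14/8.89 = 0.03874 + 0.01575 = 0.05449
R_eff = 1/U_eff = 18.35 ft²·°F·h/BTU
Q = 1150 × (68.3 − (-7.79)) / 18.35 = 4768 BTU/h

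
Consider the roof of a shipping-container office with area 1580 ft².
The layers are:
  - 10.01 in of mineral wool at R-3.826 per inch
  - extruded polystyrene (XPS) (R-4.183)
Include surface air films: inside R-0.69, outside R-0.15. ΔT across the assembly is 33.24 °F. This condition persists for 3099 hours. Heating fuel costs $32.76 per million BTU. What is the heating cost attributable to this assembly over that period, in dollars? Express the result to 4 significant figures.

10.01 × 3.826 = 38.298
R_total = 0.69 + 38.298 + 4.183 + 0.15 = 43.321 ft²·°F·h/BTU
Q = 1580 × 33.24 / 43.321 = 1212.3 BTU/h
E = 1212.3 × 3099 = 3757000 BTU
Cost = 3757000/10⁶ × 32.76 = $123.08

123.1 dollars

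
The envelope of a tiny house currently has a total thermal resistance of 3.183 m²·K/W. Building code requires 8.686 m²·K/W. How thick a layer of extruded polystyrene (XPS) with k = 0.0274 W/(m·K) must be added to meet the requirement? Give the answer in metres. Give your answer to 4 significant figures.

ΔR = 8.686 − 3.183 = 5.503 m²·K/W
L = ΔR × k = 5.503 × 0.0274 = 0.15078 m

0.1508 m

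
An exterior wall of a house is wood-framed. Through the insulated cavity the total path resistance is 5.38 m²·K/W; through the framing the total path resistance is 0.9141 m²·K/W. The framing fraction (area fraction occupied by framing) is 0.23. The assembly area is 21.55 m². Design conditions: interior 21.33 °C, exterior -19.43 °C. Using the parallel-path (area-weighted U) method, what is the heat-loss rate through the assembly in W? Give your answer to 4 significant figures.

346.7 W

U_eff = 0.77/5.38 + 0.23/0.9141 = 0.14312 + 0.25161 = 0.39474
R_eff = 1/U_eff = 2.5333 m²·K/W
Q = 21.55 × (21.33 − (-19.43)) / 2.5333 = 346.73 W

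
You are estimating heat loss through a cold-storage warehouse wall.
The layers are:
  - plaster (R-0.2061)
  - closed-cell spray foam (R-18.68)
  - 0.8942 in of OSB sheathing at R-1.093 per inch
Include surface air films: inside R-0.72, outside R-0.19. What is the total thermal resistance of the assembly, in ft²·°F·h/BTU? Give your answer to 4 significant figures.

0.8942 × 1.093 = 0.97736
R_total = 0.72 + 0.2061 + 18.68 + 0.97736 + 0.19 = 20.773 ft²·°F·h/BTU

20.77 ft²·°F·h/BTU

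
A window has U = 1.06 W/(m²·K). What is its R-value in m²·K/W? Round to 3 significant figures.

0.943 m²·K/W

R = 1/U = 1/1.06 = 0.9434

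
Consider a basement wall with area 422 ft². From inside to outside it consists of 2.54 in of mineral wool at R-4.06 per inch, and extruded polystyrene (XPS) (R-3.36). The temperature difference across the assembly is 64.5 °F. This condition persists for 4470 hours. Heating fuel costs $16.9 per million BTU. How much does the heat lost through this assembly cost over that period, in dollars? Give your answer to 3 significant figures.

2.54 × 4.06 = 10.31
R_total = 10.31 + 3.36 = 13.67 ft²·°F·h/BTU
Q = 422 × 64.5 / 13.67 = 1991 BTU/h
E = 1991 × 4470 = 8899000 BTU
Cost = 8899000/10⁶ × 16.9 = $150.4

150 dollars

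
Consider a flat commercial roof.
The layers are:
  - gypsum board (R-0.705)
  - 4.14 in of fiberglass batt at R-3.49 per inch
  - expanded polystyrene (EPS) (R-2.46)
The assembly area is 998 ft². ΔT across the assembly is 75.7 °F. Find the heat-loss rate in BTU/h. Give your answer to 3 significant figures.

4290 BTU/h

4.14 × 3.49 = 14.45
R_total = 0.705 + 14.45 + 2.46 = 17.61 ft²·°F·h/BTU
Q = A·ΔT/R = 998 × 75.7 / 17.61 = 4289 BTU/h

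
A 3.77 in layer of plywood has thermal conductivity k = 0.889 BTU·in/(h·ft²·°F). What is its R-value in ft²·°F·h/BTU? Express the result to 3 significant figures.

4.24 ft²·°F·h/BTU

R = L/k = 3.77/0.889 = 4.241 ft²·°F·h/BTU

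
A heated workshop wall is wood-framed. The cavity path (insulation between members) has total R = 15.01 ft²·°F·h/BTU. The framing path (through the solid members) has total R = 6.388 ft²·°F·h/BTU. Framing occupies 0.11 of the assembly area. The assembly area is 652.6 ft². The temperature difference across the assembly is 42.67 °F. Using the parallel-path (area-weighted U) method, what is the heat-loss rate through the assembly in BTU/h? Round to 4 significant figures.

U_eff = 0.89/15.01 + 0.11/6.388 = 0.059294 + 0.01722 = 0.076514
R_eff = 1/U_eff = 13.07 ft²·°F·h/BTU
Q = 652.6 × 42.67 / 13.07 = 2130.6 BTU/h

2131 BTU/h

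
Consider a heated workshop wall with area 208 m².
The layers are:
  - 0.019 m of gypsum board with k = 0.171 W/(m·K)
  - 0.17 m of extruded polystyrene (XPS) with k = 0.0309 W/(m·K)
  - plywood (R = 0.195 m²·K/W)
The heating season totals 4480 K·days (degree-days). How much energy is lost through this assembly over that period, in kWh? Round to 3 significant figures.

0.019/0.171 = 0.1111
0.17/0.0309 = 5.502
R_total = 0.1111 + 5.502 + 0.195 = 5.808 m²·K/W
E = A × HDD × 24 / R / 1000 = 208 × 4480 × 24 / 5.808 / 1000 = 3851 kWh

3850 kWh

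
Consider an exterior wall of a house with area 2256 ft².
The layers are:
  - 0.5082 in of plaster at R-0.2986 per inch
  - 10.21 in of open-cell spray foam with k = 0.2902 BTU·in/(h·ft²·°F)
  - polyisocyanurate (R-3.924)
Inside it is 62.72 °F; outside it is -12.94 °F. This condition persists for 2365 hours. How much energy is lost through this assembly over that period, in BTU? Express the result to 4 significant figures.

10280000 BTU

0.5082 × 0.2986 = 0.15175
10.21/0.2902 = 35.183
R_total = 0.15175 + 35.183 + 3.924 = 39.258 ft²·°F·h/BTU
Q = 2256 × (62.72 − (-12.94)) / 39.258 = 4347.8 BTU/h
E = 4347.8 × 2365 = 10283000 BTU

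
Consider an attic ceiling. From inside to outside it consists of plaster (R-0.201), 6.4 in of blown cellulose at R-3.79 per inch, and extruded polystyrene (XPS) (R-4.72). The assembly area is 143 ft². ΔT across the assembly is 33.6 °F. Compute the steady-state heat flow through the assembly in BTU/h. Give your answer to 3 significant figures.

165 BTU/h

6.4 × 3.79 = 24.26
R_total = 0.201 + 24.26 + 4.72 = 29.18 ft²·°F·h/BTU
Q = A·ΔT/R = 143 × 33.6 / 29.18 = 164.7 BTU/h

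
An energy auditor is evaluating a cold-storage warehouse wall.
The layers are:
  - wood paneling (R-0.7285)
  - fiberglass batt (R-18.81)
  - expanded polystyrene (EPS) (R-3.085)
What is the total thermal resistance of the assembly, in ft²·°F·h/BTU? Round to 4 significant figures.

R_total = 0.7285 + 18.81 + 3.085 = 22.623 ft²·°F·h/BTU

22.62 ft²·°F·h/BTU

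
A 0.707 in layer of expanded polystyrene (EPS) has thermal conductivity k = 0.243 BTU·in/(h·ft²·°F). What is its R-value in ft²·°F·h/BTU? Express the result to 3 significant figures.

R = L/k = 0.707/0.243 = 2.909 ft²·°F·h/BTU

2.91 ft²·°F·h/BTU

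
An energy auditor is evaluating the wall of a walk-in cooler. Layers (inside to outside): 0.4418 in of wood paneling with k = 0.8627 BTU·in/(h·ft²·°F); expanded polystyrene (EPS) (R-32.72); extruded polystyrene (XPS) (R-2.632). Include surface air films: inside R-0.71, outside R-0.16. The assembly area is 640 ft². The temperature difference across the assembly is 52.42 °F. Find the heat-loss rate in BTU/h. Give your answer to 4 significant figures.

0.4418/0.8627 = 0.51211
R_total = 0.71 + 0.51211 + 32.72 + 2.632 + 0.16 = 36.734 ft²·°F·h/BTU
Q = A·ΔT/R = 640 × 52.42 / 36.734 = 913.29 BTU/h

913.3 BTU/h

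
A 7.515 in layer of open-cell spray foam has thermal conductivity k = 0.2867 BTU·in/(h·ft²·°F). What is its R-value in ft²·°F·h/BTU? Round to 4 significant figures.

26.21 ft²·°F·h/BTU

R = L/k = 7.515/0.2867 = 26.212 ft²·°F·h/BTU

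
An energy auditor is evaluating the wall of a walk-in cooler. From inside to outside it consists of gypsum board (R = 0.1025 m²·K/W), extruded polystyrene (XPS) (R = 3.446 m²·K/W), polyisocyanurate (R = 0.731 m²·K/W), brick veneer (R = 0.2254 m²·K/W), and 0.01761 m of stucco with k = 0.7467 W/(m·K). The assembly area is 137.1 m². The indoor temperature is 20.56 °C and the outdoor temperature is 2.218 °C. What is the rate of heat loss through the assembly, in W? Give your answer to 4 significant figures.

0.01761/0.7467 = 0.023584
R_total = 0.1025 + 3.446 + 0.731 + 0.2254 + 0.023584 = 4.5285 m²·K/W
Q = A·ΔT/R = 137.1 × (20.56 − 2.218) / 4.5285 = 555.3 W

555.3 W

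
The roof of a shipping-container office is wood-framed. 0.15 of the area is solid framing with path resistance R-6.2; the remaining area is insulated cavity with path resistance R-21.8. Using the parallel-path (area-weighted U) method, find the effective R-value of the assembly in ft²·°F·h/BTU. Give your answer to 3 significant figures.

15.8 ft²·°F·h/BTU

U_eff = 0.85/21.8 + 0.15/6.2 = 0.03899 + 0.02419 = 0.06318
R_eff = 1/U_eff = 15.83 ft²·°F·h/BTU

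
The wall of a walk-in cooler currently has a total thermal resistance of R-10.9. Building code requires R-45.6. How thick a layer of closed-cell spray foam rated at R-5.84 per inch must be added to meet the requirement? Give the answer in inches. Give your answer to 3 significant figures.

5.94 in

ΔR = 45.6 − 10.9 = 34.7 ft²·°F·h/BTU
L = ΔR / (R/in) = 34.7/5.84 = 5.942 in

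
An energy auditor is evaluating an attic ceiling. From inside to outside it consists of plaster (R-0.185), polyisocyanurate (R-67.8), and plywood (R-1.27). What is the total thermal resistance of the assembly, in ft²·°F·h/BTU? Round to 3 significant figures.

R_total = 0.185 + 67.8 + 1.27 = 69.25 ft²·°F·h/BTU

69.3 ft²·°F·h/BTU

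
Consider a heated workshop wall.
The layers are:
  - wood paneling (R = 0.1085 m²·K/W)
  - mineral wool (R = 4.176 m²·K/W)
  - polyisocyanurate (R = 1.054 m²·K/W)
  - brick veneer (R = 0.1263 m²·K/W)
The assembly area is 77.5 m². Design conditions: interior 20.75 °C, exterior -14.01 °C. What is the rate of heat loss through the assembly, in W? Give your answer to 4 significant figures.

493.0 W

R_total = 0.1085 + 4.176 + 1.054 + 0.1263 = 5.4648 m²·K/W
Q = A·ΔT/R = 77.5 × (20.75 − (-14.01)) / 5.4648 = 492.95 W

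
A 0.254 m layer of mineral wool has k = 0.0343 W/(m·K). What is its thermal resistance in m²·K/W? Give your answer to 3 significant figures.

R = L/k = 0.254/0.0343 = 7.405 m²·K/W

7.41 m²·K/W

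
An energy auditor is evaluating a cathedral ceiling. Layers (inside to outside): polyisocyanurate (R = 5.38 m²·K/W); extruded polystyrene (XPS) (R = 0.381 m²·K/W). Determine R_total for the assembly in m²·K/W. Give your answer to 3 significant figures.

R_total = 5.38 + 0.381 = 5.761 m²·K/W

5.76 m²·K/W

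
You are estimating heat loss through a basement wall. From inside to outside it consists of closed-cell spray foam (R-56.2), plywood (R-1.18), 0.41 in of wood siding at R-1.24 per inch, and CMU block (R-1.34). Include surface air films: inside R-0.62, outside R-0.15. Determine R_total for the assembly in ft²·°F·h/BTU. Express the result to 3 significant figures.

60.0 ft²·°F·h/BTU

0.41 × 1.24 = 0.5084
R_total = 0.62 + 56.2 + 1.18 + 0.5084 + 1.34 + 0.15 = 60 ft²·°F·h/BTU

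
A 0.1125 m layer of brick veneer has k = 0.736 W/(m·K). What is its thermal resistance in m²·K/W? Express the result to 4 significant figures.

R = L/k = 0.1125/0.736 = 0.15285 m²·K/W

0.1529 m²·K/W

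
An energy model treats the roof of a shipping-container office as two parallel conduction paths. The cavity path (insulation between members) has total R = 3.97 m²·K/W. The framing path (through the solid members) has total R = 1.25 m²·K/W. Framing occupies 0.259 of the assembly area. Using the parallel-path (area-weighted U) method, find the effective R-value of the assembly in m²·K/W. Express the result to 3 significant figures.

U_eff = 0.741/3.97 + 0.259/1.25 = 0.1866 + 0.2072 = 0.3938
R_eff = 1/U_eff = 2.539 m²·K/W

2.54 m²·K/W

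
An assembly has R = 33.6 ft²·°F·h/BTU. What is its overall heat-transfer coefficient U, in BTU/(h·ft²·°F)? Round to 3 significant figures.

0.0298 BTU/(h·ft²·°F)

U = 1/R = 1/33.6 = 0.02976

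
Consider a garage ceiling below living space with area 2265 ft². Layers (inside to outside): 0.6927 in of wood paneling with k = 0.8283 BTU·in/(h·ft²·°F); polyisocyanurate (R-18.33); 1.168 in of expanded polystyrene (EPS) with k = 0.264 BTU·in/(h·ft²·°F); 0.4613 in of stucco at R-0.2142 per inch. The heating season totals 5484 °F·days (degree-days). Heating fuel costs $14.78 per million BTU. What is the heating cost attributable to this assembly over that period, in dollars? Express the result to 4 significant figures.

0.6927/0.8283 = 0.83629
1.168/0.264 = 4.4242
0.4613 × 0.2142 = 0.09881
R_total = 0.83629 + 18.33 + 4.4242 + 0.09881 = 23.689 ft²·°F·h/BTU
E = A × HDD × 24 / R = 2265 × 5484 × 24 / 23.689 = 12584000 BTU
Cost = 12584000/10⁶ × 14.78 = $185.99

186.0 dollars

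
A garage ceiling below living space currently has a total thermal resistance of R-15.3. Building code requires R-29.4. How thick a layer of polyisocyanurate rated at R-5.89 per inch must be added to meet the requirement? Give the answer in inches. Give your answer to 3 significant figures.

ΔR = 29.4 − 15.3 = 14.1 ft²·°F·h/BTU
L = ΔR / (R/in) = 14.1/5.89 = 2.394 in

2.39 in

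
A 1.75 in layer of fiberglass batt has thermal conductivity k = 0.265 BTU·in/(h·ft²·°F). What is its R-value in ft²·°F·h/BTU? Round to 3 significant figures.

R = L/k = 1.75/0.265 = 6.604 ft²·°F·h/BTU

6.60 ft²·°F·h/BTU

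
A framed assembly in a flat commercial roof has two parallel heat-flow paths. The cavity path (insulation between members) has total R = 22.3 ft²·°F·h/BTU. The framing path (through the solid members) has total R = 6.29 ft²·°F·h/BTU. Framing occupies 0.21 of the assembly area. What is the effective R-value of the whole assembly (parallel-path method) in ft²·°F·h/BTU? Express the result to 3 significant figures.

14.5 ft²·°F·h/BTU

U_eff = 0.79/22.3 + 0.21/6.29 = 0.03543 + 0.03339 = 0.06881
R_eff = 1/U_eff = 14.53 ft²·°F·h/BTU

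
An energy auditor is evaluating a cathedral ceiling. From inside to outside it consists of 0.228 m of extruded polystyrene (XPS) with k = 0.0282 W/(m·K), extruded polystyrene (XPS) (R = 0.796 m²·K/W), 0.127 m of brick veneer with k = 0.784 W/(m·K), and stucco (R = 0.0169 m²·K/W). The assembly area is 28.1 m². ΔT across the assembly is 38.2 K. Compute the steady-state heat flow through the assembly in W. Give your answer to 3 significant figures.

118 W

0.228/0.0282 = 8.085
0.127/0.784 = 0.162
R_total = 8.085 + 0.796 + 0.162 + 0.0169 = 9.06 m²·K/W
Q = A·ΔT/R = 28.1 × 38.2 / 9.06 = 118.5 W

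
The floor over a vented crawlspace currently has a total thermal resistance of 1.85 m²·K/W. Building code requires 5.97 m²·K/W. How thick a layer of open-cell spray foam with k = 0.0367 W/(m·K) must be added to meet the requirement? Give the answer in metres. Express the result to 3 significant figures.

0.151 m

ΔR = 5.97 − 1.85 = 4.12 m²·K/W
L = ΔR × k = 4.12 × 0.0367 = 0.1512 m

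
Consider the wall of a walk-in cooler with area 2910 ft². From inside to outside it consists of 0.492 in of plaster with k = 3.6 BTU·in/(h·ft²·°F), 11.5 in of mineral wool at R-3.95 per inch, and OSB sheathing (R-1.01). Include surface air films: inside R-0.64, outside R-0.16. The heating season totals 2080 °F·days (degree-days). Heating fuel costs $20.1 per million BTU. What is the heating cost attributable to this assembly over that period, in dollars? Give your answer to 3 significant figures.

0.492/3.6 = 0.1367
11.5 × 3.95 = 45.43
R_total = 0.64 + 0.1367 + 45.43 + 1.01 + 0.16 = 47.37 ft²·°F·h/BTU
E = A × HDD × 24 / R = 2910 × 2080 × 24 / 47.37 = 3067000 BTU
Cost = 3067000/10⁶ × 20.1 = $61.64

61.6 dollars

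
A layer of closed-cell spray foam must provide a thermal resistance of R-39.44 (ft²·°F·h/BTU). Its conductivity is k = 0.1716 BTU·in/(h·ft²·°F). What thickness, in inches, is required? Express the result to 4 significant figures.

L = R × k = 39.44 × 0.1716 = 6.7679 in

6.768 in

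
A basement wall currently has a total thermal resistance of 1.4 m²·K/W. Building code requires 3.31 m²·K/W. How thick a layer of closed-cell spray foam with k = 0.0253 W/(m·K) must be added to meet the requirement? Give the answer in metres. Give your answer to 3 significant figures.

ΔR = 3.31 − 1.4 = 1.91 m²·K/W
L = ΔR × k = 1.91 × 0.0253 = 0.04832 m

0.0483 m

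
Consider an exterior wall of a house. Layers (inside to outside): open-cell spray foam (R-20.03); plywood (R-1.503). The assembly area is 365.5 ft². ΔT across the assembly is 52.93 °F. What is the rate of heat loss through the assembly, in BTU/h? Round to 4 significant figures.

898.4 BTU/h

R_total = 20.03 + 1.503 = 21.533 ft²·°F·h/BTU
Q = A·ΔT/R = 365.5 × 52.93 / 21.533 = 898.43 BTU/h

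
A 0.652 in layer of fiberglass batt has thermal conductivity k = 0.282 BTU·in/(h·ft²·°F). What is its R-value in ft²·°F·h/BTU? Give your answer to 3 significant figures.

R = L/k = 0.652/0.282 = 2.312 ft²·°F·h/BTU

2.31 ft²·°F·h/BTU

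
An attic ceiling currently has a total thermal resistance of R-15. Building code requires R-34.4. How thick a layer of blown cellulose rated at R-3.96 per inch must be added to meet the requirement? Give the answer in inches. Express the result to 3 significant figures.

ΔR = 34.4 − 15 = 19.4 ft²·°F·h/BTU
L = ΔR / (R/in) = 19.4/3.96 = 4.899 in

4.90 in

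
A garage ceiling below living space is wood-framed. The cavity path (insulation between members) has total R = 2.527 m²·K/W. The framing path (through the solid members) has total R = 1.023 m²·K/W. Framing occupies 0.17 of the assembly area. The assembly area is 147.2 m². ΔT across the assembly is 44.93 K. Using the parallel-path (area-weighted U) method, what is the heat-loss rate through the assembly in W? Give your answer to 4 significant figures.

3271 W

U_eff = 0.83/2.527 + 0.17/1.023 = 0.32845 + 0.16618 = 0.49463
R_eff = 1/U_eff = 2.0217 m²·K/W
Q = 147.2 × 44.93 / 2.0217 = 3271.3 W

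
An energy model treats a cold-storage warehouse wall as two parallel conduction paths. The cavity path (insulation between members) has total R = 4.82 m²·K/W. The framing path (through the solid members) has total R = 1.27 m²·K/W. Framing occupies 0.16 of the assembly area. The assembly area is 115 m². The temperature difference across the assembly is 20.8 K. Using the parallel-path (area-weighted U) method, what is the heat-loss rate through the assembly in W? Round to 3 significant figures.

U_eff = 0.84/4.82 + 0.16/1.27 = 0.1743 + 0.126 = 0.3003
R_eff = 1/U_eff = 3.33 m²·K/W
Q = 115 × 20.8 / 3.33 = 718.2 W

718 W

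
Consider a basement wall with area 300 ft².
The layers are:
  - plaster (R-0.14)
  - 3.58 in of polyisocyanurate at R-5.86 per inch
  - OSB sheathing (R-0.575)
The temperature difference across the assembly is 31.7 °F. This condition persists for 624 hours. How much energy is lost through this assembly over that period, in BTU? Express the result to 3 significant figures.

3.58 × 5.86 = 20.98
R_total = 0.14 + 20.98 + 0.575 = 21.69 ft²·°F·h/BTU
Q = 300 × 31.7 / 21.69 = 438.4 BTU/h
E = 438.4 × 624 = 273500 BTU

274000 BTU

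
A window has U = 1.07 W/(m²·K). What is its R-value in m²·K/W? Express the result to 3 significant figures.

0.935 m²·K/W

R = 1/U = 1/1.07 = 0.9346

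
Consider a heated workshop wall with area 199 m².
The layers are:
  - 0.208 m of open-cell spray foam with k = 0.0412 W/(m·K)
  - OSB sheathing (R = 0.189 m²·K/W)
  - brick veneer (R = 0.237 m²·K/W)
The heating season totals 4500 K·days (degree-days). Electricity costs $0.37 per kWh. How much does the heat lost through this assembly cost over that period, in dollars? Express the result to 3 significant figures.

0.208/0.0412 = 5.049
R_total = 5.049 + 0.189 + 0.237 = 5.475 m²·K/W
E = A × HDD × 24 / R / 1000 = 199 × 4500 × 24 / 5.475 / 1000 = 3926 kWh
Cost = 3926 × 0.37 = $1453

1450 dollars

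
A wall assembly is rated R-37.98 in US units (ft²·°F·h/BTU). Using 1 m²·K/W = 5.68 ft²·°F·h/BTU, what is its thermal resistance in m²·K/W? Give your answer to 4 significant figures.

6.687 m²·K/W

R_SI = 37.98/5.68 = 6.6866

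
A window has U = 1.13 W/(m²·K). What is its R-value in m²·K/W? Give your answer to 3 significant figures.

0.885 m²·K/W

R = 1/U = 1/1.13 = 0.885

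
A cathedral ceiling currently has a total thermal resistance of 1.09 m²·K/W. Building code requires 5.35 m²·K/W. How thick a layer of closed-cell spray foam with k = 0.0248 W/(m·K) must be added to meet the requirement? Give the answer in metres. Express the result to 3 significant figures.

0.106 m

ΔR = 5.35 − 1.09 = 4.26 m²·K/W
L = ΔR × k = 4.26 × 0.0248 = 0.1056 m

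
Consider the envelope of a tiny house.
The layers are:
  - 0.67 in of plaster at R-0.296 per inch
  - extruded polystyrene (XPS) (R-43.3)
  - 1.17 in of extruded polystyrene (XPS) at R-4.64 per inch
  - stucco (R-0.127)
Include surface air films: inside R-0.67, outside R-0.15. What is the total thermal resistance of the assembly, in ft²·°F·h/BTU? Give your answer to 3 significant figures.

49.9 ft²·°F·h/BTU

0.67 × 0.296 = 0.1983
1.17 × 4.64 = 5.429
R_total = 0.67 + 0.1983 + 43.3 + 5.429 + 0.127 + 0.15 = 49.87 ft²·°F·h/BTU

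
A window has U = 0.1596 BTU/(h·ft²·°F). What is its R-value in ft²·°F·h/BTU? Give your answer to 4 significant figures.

R = 1/U = 1/0.1596 = 6.2657

6.266 ft²·°F·h/BTU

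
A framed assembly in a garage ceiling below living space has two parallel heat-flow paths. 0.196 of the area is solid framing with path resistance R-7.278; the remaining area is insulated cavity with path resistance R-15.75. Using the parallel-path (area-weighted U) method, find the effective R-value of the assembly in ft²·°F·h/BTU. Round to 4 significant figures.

12.82 ft²·°F·h/BTU

U_eff = 0.804/15.75 + 0.196/7.278 = 0.051048 + 0.02693 = 0.077978
R_eff = 1/U_eff = 12.824 ft²·°F·h/BTU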